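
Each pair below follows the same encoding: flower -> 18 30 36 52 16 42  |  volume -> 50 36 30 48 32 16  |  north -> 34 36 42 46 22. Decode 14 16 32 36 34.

f(#6)→18 and l(#12)→30: differences scale by 2, so n = 2·pos + 6. With a=1..z=26, the number is 2·pos + 6.
Decoding 14 16 32 36 34: 14→(14−6)÷2=4=d, 16→(16−6)÷2=5=e, 32→(32−6)÷2=13=m, 36→(36−6)÷2=15=o, 34→(34−6)÷2=14=n.

demon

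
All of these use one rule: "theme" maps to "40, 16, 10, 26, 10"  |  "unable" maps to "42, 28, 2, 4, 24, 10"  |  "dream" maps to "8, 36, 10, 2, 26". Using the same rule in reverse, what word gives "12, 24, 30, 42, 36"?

t(#20)→40 and h(#8)→16: differences scale by 2, so n = 2·pos + 0. The formula is n = 2×(alphabet index, a=1).
Reversing it on 12, 24, 30, 42, 36: 12→(12−0)÷2=6=f, 24→(24−0)÷2=12=l, 30→(30−0)÷2=15=o, 42→(42−0)÷2=21=u, 36→(36−0)÷2=18=r.

flour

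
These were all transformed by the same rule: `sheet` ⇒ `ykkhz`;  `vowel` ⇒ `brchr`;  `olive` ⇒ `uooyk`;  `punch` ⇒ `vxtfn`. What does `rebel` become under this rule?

Shifts by position in sheet: pos 0: s→y (+6), pos 1: h→k (+3), pos 2: e→k (+6), pos 3: e→h (+3) — repeating every 2. A repeating key of period 2 is used — shifts +6, +3 over and over.
For rebel: r+6=x, e+3=h, b+6=h, e+3=h, l+6=r.

xhhhr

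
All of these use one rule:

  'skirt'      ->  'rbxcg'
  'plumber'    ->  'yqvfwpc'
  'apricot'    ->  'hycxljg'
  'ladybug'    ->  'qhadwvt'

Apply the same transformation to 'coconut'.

ljljuvg

s(18)→r(17) and k(10)→b(1) fit y≡15x+7 (mod 26); the inverse of 15 mod 26 is 7. Treating letters as 0–25, the rule is x ↦ 15x + 7 (mod 26).
On coconut: c(2)→15·2+7≡11=l; o(14)→15·14+7≡9=j; c(2)→15·2+7≡11=l; o(14)→15·14+7≡9=j; n(13)→15·13+7≡20=u; u(20)→15·20+7≡21=v; t(19)→15·19+7≡6=g (all mod 26).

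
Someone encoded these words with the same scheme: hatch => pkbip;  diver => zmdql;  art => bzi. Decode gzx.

pry

The output letters match the input read backwards, each shifted +8: hatch reversed is hctah. The word is reversed, then every letter is shifted forward by 8.
Decoding gzx: shift back: g−8=y, z−8=r, x−8=p → yrp; then reverse → pry.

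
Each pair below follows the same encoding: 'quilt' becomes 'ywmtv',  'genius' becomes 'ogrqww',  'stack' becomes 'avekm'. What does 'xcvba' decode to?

party

Shifts by position in quilt: pos 0: q→y (+8), pos 1: u→w (+2), pos 2: i→m (+4), pos 3: l→t (+8), pos 4: t→v (+2) — repeating every 3. It's a Vigenère-style cipher with numeric key [8,2,4]: position i shifts by key[i mod 3].
Decoding xcvba: x−8=p, c−2=a, v−4=r, b−8=t, a−2=y.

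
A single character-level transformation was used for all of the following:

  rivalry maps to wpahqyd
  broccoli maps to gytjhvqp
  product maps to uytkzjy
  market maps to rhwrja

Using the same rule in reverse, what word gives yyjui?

trend

Shifts by position in rivalry: pos 0: r→w (+5), pos 1: i→p (+7), pos 2: v→a (+5), pos 3: a→h (+7) — repeating every 2. It's a Vigenère-style cipher with numeric key [5,7]: position i shifts by key[i mod 2].
Decoding yyjui: y−5=t, y−7=r, j−5=e, u−7=n, i−5=d.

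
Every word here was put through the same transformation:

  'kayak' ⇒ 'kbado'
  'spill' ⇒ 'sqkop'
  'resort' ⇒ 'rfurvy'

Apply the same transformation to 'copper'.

In kayak: k→k is +0, a→b is +1, y→a is +2, a→d is +3 — the shift increases by 1 each position. The shift increases by 1 at each position, starting from +0: 0, 1, 2, ….
On copper: c+0=c, o+1=p, p+2=r, p+3=s, e+4=i, r+5=w.

cprsiw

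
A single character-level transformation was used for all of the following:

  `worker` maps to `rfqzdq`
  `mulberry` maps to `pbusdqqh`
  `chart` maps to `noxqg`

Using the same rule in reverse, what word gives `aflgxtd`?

Treating letters as 0–25, the rule is x ↦ 21x + 23 (mod 26).
Decoding aflgxtd: a(0)→5·(0−23)≡15=p; f(5)→5·(5−23)≡14=o; l(11)→5·(11−23)≡18=s; g(6)→5·(6−23)≡19=t; x(23)→5·(23−23)≡0=a; t(19)→5·(19−23)≡6=g; d(3)→5·(3−23)≡4=e (all mod 26).

postage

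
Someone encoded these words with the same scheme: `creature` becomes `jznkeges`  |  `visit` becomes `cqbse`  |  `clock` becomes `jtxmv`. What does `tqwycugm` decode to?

In creature: c→j is +7, r→z is +8, e→n is +9, a→k is +10 — the shift increases by 1 each position. Letter i (0-indexed) is shifted by i+7, so successive shifts are 7, 8, 9, ….
Reversing it on tqwycugm: t−7=m, q−8=i, w−9=n, y−10=o, c−11=r, u−12=i, g−13=t, m−14=y.

minority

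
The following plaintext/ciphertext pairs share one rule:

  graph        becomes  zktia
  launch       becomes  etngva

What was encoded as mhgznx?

Compare letters: g→z is +19, r→k is +19, a→t is +19 — a constant shift. Every letter moves 19 places later in the alphabet, wrapping around z→a.
Decoding mhgznx: m−19=t, h−19=o, g−19=n, z−19=g, n−19=u, x−19=e.

tongue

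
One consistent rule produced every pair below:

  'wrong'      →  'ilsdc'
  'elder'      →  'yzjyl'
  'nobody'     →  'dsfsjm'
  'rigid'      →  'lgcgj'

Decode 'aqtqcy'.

savage

Each letter's alphabet position (a=0..z=25) is mapped through 15·x+16 mod 26 — an affine cipher.
Undoing it on aqtqcy: a(0)→7·(0−16)≡18=s; q(16)→7·(16−16)≡0=a; t(19)→7·(19−16)≡21=v; q(16)→7·(16−16)≡0=a; c(2)→7·(2−16)≡6=g; y(24)→7·(24−16)≡4=e (all mod 26).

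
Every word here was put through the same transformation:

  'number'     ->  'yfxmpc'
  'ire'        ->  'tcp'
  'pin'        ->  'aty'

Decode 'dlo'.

sad

Compare letters: n→y is +11, u→f is +11, m→x is +11 — a constant shift. Each letter is shifted forward by 11 in the alphabet (a Caesar shift of +11).
Undoing it on dlo: d−11=s, l−11=a, o−11=d.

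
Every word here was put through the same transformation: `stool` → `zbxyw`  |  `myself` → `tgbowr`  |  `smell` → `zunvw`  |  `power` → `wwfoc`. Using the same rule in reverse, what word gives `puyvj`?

In stool: s→z is +7, t→b is +8, o→x is +9, o→y is +10 — the shift increases by 1 each position. The shift increases by 1 at each position, starting from +7: 7, 8, 9, ….
Undoing it on puyvj: p−7=i, u−8=m, y−9=p, v−10=l, j−11=y.

imply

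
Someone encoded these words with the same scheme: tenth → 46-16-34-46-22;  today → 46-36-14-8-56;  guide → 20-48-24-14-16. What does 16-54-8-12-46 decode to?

t(#20)→46 and e(#5)→16: differences scale by 2, so n = 2·pos + 6. With a=1..z=26, the number is 2·pos + 6.
Reversing it on 16-54-8-12-46: 16→(16−6)÷2=5=e, 54→(54−6)÷2=24=x, 8→(8−6)÷2=1=a, 12→(12−6)÷2=3=c, 46→(46−6)÷2=20=t.

exact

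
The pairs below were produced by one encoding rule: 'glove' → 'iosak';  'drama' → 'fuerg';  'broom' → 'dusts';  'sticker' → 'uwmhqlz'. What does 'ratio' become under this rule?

tdxnu

In glove: g→i is +2, l→o is +3, o→s is +4, v→a is +5 — the shift increases by 1 each position. Letter i (0-indexed) is shifted by i+2, so successive shifts are 2, 3, 4, ….
Applying it to ratio: r+2=t, a+3=d, t+4=x, i+5=n, o+6=u.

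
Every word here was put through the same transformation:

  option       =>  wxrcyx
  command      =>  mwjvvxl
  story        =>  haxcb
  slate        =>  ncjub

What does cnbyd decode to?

The output letters match the input read backwards, each shifted +9: option reversed is noitpo. Two steps: reverse the string, then apply a Caesar shift of +9.
Decoding cnbyd: shift back: c−9=t, n−9=e, b−9=s, y−9=p, d−9=u → tespu; then reverse → upset.

upset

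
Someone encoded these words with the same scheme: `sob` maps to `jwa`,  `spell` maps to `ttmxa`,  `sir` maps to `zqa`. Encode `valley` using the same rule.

The output letters match the input read backwards, each shifted +8: sob reversed is bos. Read the word backwards and shift each letter +8.
For valley: reverse → yellav; then shift: y+8=g, e+8=m, l+8=t, l+8=t, a+8=i, v+8=d.

gmttid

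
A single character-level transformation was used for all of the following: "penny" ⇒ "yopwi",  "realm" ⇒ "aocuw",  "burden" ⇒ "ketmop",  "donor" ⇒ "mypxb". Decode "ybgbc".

Shifts by position in penny: pos 0: p→y (+9), pos 1: e→o (+10), pos 2: n→p (+2), pos 3: n→w (+9), pos 4: y→i (+10) — repeating every 3. A repeating key of period 3 is used — shifts +9, +10, +2 over and over.
Undoing it on ybgbc: y−9=p, b−10=r, g−2=e, b−9=s, c−10=s.

press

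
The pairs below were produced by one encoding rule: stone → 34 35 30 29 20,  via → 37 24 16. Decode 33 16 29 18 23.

ranch

s is letter #19 and maps to 34: an offset of 15. The number is (letter's place in the alphabet, a=1) + 15.
Reversing it on 33 16 29 18 23: 33→(33−15)÷1=18=r, 16→(16−15)÷1=1=a, 29→(29−15)÷1=14=n, 18→(18−15)÷1=3=c, 23→(23−15)÷1=8=h.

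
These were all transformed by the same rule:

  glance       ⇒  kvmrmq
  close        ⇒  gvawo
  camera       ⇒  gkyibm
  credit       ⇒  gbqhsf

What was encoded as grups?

chili

The shifts repeat in a cycle of length 3: positions 0,1,… shift by +4, +10, +12, then the pattern repeats.
Undoing it on grups: g−4=c, r−10=h, u−12=i, p−4=l, s−10=i.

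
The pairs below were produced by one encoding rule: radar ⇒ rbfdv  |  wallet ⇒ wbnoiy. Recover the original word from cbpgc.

In radar: r→r is +0, a→b is +1, d→f is +2, a→d is +3 — the shift increases by 1 each position. Letter i (0-indexed) is shifted by i+0, so successive shifts are 0, 1, 2, ….
Reversing it on cbpgc: c−0=c, b−1=a, p−2=n, g−3=d, c−4=y.

candy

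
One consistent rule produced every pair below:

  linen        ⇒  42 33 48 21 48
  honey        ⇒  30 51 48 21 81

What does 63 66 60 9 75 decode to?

l(#12)→42 and i(#9)→33: differences scale by 3, so n = 3·pos + 6. Each letter becomes 3×(its alphabet position, a=1..z=26) + 6.
Reversing it on 63 66 60 9 75: 63→(63−6)÷3=19=s, 66→(66−6)÷3=20=t, 60→(60−6)÷3=18=r, 9→(9−6)÷3=1=a, 75→(75−6)÷3=23=w.

straw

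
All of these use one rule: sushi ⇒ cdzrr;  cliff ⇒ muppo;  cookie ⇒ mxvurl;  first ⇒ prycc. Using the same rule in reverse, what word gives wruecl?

minute

A repeating key of period 3 is used — shifts +10, +9, +7 over and over.
Decoding wruecl: w−10=m, r−9=i, u−7=n, e−10=u, c−9=t, l−7=e.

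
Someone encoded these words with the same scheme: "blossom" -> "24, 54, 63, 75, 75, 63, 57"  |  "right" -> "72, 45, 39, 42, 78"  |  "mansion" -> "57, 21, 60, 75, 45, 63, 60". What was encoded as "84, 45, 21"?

via

b(#2)→24 and l(#12)→54: differences scale by 3, so n = 3·pos + 18. Each letter becomes 3×(its alphabet position, a=1..z=26) + 18.
Reversing it on 84, 45, 21: 84→(84−18)÷3=22=v, 45→(45−18)÷3=9=i, 21→(21−18)÷3=1=a.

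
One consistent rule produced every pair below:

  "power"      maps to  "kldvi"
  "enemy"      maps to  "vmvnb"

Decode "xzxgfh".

Each pair mirrors across the alphabet (p↔k, o↔l, w↔d): positions sum to 25. This is the alphabet-reversal cipher (Atbash): a becomes z, b becomes y, etc.
Undoing it on xzxgfh: x↔c, z↔a, x↔c, g↔t, f↔u, h↔s.

cactus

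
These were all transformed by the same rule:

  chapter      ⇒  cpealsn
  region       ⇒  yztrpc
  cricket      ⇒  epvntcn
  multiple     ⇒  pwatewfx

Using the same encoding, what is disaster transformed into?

cpedldto

The output letters match the input read backwards, each shifted +11: chapter reversed is retpahc. Read the word backwards and shift each letter +11.
For disaster: reverse → retsasid; then shift: r+11=c, e+11=p, t+11=e, s+11=d, a+11=l, s+11=d, i+11=t, d+11=o.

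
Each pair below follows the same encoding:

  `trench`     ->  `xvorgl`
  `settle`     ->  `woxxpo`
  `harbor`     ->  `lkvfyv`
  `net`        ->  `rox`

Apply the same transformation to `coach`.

The shift depends on letter class: consonant t→x is +4, but vowel e→o is +10. Two shifts are in play — +10 for a/e/i/o/u, +4 for every other letter.
Applying it to coach: c(cons)+4=g, o(vowel)+10=y, a(vowel)+10=k, c(cons)+4=g, h(cons)+4=l.

gykgl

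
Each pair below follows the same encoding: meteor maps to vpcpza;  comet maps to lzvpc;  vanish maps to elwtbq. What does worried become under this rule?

fzaatpm

Vowels shift forward by 11 and consonants shift forward by 9.
For worried: w(cons)+9=f, o(vowel)+11=z, r(cons)+9=a, r(cons)+9=a, i(vowel)+11=t, e(vowel)+11=p, d(cons)+9=m.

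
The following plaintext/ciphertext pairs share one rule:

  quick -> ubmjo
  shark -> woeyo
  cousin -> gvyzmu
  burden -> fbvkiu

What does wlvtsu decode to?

The shifts repeat in a cycle of length 2: positions 0,1,… shift by +4, +7, then the pattern repeats.
Decoding wlvtsu: w−4=s, l−7=e, v−4=r, t−7=m, s−4=o, u−7=n.

sermon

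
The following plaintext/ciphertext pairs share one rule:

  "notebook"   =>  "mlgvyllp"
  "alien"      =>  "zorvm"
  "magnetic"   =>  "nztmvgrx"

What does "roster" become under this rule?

ilhgvi

Each pair mirrors across the alphabet (n↔m, o↔l, t↔g): positions sum to 25. Each letter is replaced by its mirror in the alphabet: a↔z, b↔y, c↔x, and so on (the Atbash cipher).
For roster: r↔i, o↔l, s↔h, t↔g, e↔v, r↔i.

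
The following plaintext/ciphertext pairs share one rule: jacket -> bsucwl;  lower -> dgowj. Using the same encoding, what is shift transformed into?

Compare letters: j→b is +18, a→s is +18, c→u is +18 — a constant shift. It's a constant shift of +18 (ROT18).
Applying it to shift: s+18=k, h+18=z, i+18=a, f+18=x, t+18=l.

kzaxl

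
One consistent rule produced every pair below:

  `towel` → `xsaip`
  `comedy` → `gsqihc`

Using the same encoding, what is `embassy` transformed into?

Compare letters: t→x is +4, o→s is +4, w→a is +4 — a constant shift. It's a constant shift of +4 (ROT4).
For embassy: e+4=i, m+4=q, b+4=f, a+4=e, s+4=w, s+4=w, y+4=c.

iqfewwc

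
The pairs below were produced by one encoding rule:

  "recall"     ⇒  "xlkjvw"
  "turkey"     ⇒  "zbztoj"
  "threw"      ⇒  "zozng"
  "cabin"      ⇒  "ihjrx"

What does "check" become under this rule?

iomlu

The shift increases by 1 at each position, starting from +6: 6, 7, 8, ….
On check: c+6=i, h+7=o, e+8=m, c+9=l, k+10=u.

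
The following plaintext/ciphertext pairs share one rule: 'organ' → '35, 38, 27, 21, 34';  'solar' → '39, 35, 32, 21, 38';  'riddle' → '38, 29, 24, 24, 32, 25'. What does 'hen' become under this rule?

Letters become their 1-based position plus 20 (so a→21, b→22, …).
Applying it to hen: h=8→28, e=5→25, n=14→34.

28, 25, 34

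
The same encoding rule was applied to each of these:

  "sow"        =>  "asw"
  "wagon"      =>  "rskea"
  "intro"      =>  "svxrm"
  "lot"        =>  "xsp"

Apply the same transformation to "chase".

The output letters match the input read backwards, each shifted +4: sow reversed is wos. Two steps: reverse the string, then apply a Caesar shift of +4.
Applying it to chase: reverse → esahc; then shift: e+4=i, s+4=w, a+4=e, h+4=l, c+4=g.

iwelg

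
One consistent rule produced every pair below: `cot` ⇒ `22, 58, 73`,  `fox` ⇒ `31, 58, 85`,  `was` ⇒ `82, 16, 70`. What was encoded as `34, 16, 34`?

c(#3)→22 and o(#15)→58: differences scale by 3, so n = 3·pos + 13. With a=1..z=26, the number is 3·pos + 13.
Decoding 34, 16, 34: 34→(34−13)÷3=7=g, 16→(16−13)÷3=1=a, 34→(34−13)÷3=7=g.

gag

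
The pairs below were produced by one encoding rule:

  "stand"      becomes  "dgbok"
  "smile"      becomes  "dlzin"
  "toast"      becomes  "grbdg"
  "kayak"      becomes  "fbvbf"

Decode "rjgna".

s(18)→d(3) and t(19)→g(6) fit y≡3x+1 (mod 26); the inverse of 3 mod 26 is 9. Each letter's alphabet position (a=0..z=25) is mapped through 3·x+1 mod 26 — an affine cipher.
Decoding rjgna: r(17)→9·(17−1)≡14=o; j(9)→9·(9−1)≡20=u; g(6)→9·(6−1)≡19=t; n(13)→9·(13−1)≡4=e; a(0)→9·(0−1)≡17=r (all mod 26).

outer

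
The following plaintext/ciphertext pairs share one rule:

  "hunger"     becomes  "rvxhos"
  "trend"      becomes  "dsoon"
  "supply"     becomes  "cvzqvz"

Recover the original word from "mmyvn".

Shifts by position in hunger: pos 0: h→r (+10), pos 1: u→v (+1), pos 2: n→x (+10), pos 3: g→h (+1) — repeating every 2. The shifts repeat in a cycle of length 2: positions 0,1,… shift by +10, +1, then the pattern repeats.
Undoing it on mmyvn: m−10=c, m−1=l, y−10=o, v−1=u, n−10=d.

cloud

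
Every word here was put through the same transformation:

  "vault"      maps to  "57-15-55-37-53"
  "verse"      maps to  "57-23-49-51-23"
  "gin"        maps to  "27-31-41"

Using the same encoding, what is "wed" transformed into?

59-23-21

v(#22)→57 and a(#1)→15: differences scale by 2, so n = 2·pos + 13. Each letter becomes 2×(its alphabet position, a=1..z=26) + 13.
On wed: w=23→59, e=5→23, d=4→21.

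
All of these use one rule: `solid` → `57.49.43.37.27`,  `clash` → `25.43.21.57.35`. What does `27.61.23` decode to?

With a=1..z=26, the number is 2·pos + 19.
Reversing it on 27.61.23: 27→(27−19)÷2=4=d, 61→(61−19)÷2=21=u, 23→(23−19)÷2=2=b.

dub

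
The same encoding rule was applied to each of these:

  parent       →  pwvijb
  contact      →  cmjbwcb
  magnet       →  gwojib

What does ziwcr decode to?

p(15)→p(15) and a(0)→w(22) fit y≡3x+22 (mod 26); the inverse of 3 mod 26 is 9. Treating letters as 0–25, the rule is x ↦ 3x + 22 (mod 26).
Decoding ziwcr: z(25)→9·(25−22)≡1=b; i(8)→9·(8−22)≡4=e; w(22)→9·(22−22)≡0=a; c(2)→9·(2−22)≡2=c; r(17)→9·(17−22)≡7=h (all mod 26).

beach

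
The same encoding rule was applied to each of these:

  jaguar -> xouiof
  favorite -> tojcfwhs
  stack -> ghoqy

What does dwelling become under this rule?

It's a constant shift of +14 (ROT14).
For dwelling: d+14=r, w+14=k, e+14=s, l+14=z, l+14=z, i+14=w, n+14=b, g+14=u.

rkszzwbu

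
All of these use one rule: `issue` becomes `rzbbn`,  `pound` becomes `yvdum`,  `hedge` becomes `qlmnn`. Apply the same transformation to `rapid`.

ahypm

A repeating key of period 2 is used — shifts +9, +7 over and over.
On rapid: r+9=a, a+7=h, p+9=y, i+7=p, d+9=m.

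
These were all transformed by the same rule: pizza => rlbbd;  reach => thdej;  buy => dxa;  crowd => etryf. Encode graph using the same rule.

itdrj

The shift depends on letter class: consonant p→r is +2, but vowel i→l is +3. The rule splits by letter class: vowels +3, consonants +2.
Applying it to graph: g(cons)+2=i, r(cons)+2=t, a(vowel)+3=d, p(cons)+2=r, h(cons)+2=j.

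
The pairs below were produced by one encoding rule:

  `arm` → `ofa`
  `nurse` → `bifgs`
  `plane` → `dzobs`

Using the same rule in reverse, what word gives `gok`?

saw

Compare letters: a→o is +14, r→f is +14, m→a is +14 — a constant shift. This is a Caesar cipher with shift 14.
Reversing it on gok: g−14=s, o−14=a, k−14=w.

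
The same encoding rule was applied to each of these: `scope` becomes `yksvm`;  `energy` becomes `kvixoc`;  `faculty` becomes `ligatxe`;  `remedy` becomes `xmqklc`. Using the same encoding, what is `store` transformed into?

Shifts by position in scope: pos 0: s→y (+6), pos 1: c→k (+8), pos 2: o→s (+4), pos 3: p→v (+6), pos 4: e→m (+8) — repeating every 3. It's a Vigenère-style cipher with numeric key [6,8,4]: position i shifts by key[i mod 3].
On store: s+6=y, t+8=b, o+4=s, r+6=x, e+8=m.

ybsxm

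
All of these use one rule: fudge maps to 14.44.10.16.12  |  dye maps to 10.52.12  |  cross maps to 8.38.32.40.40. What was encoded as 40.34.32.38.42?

f(#6)→14 and u(#21)→44: differences scale by 2, so n = 2·pos + 2. Each letter becomes 2×(its alphabet position, a=1..z=26) + 2.
Reversing it on 40.34.32.38.42: 40→(40−2)÷2=19=s, 34→(34−2)÷2=16=p, 32→(32−2)÷2=15=o, 38→(38−2)÷2=18=r, 42→(42−2)÷2=20=t.

sport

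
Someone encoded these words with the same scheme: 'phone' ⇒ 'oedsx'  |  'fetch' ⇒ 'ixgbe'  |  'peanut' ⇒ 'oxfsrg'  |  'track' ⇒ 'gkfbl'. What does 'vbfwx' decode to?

p(15)→o(14) and h(7)→e(4) fit y≡11x+5 (mod 26); the inverse of 11 mod 26 is 19. This is an affine cipher: with a=0,…,z=25, each position x becomes (11x+5) mod 26.
Decoding vbfwx: v(21)→19·(21−5)≡18=s; b(1)→19·(1−5)≡2=c; f(5)→19·(5−5)≡0=a; w(22)→19·(22−5)≡11=l; x(23)→19·(23−5)≡4=e (all mod 26).

scale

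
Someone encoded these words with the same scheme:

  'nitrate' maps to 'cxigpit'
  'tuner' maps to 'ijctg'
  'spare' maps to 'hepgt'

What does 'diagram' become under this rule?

Compare letters: n→c is +15, i→x is +15, t→i is +15 — a constant shift. Each letter is shifted forward by 15 in the alphabet (a Caesar shift of +15).
On diagram: d+15=s, i+15=x, a+15=p, g+15=v, r+15=g, a+15=p, m+15=b.

sxpvgpb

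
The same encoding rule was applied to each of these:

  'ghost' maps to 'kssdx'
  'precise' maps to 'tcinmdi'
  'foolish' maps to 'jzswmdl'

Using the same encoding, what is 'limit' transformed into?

ptqtx

Shifts by position in ghost: pos 0: g→k (+4), pos 1: h→s (+11), pos 2: o→s (+4), pos 3: s→d (+11) — repeating every 2. The shifts repeat in a cycle of length 2: positions 0,1,… shift by +4, +11, then the pattern repeats.
For limit: l+4=p, i+11=t, m+4=q, i+11=t, t+4=x.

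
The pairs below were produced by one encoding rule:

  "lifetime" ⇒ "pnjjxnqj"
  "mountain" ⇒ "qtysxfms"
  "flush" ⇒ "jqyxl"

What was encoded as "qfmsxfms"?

maintain

Shifts by position in lifetime: pos 0: l→p (+4), pos 1: i→n (+5), pos 2: f→j (+4), pos 3: e→j (+5) — repeating every 2. A repeating key of period 2 is used — shifts +4, +5 over and over.
Reversing it on qfmsxfms: q−4=m, f−5=a, m−4=i, s−5=n, x−4=t, f−5=a, m−4=i, s−5=n.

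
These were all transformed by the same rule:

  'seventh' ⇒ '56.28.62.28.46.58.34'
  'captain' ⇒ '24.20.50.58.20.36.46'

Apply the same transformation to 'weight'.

64.28.36.32.34.58

s(#19)→56 and e(#5)→28: differences scale by 2, so n = 2·pos + 18. The formula is n = 2×(alphabet index, a=1) + 18.
For weight: w=23→64, e=5→28, i=9→36, g=7→32, h=8→34, t=20→58.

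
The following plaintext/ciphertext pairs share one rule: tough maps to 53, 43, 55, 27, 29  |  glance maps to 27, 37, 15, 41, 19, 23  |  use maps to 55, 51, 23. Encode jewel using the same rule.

t(#20)→53 and o(#15)→43: differences scale by 2, so n = 2·pos + 13. Each letter becomes 2×(its alphabet position, a=1..z=26) + 13.
Applying it to jewel: j=10→33, e=5→23, w=23→59, e=5→23, l=12→37.

33, 23, 59, 23, 37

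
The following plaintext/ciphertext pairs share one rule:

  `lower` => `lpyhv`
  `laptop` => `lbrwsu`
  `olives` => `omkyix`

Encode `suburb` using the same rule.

In lower: l→l is +0, o→p is +1, w→y is +2, e→h is +3 — the shift increases by 1 each position. Letter i (0-indexed) is shifted by i+0, so successive shifts are 0, 1, 2, ….
For suburb: s+0=s, u+1=v, b+2=d, u+3=x, r+4=v, b+5=g.

svdxvg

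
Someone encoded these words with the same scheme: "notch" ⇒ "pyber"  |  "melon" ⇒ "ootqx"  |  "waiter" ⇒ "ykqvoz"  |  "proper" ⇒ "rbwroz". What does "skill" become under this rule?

Shifts by position in notch: pos 0: n→p (+2), pos 1: o→y (+10), pos 2: t→b (+8), pos 3: c→e (+2), pos 4: h→r (+10) — repeating every 3. A repeating key of period 3 is used — shifts +2, +10, +8 over and over.
Applying it to skill: s+2=u, k+10=u, i+8=q, l+2=n, l+10=v.

uuqnv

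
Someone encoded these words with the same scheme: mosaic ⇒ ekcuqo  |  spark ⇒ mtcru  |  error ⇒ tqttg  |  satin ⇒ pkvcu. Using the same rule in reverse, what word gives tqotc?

The word is reversed, then every letter is shifted forward by 2.
Undoing it on tqotc: shift back: t−2=r, q−2=o, o−2=m, t−2=r, c−2=a → romra; then reverse → armor.

armor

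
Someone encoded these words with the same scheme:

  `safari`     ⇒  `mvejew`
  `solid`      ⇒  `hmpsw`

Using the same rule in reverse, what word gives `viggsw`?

soccer

The output letters match the input read backwards, each shifted +4: safari reversed is irafas. Two steps: reverse the string, then apply a Caesar shift of +4.
Decoding viggsw: shift back: v−4=r, i−4=e, g−4=c, g−4=c, s−4=o, w−4=s → reccos; then reverse → soccer.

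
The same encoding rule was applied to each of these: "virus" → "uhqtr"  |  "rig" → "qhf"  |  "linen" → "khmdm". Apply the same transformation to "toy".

Compare letters: v→u is +25, i→h is +25, r→q is +25 — a constant shift. This is a Caesar cipher with shift 25.
On toy: t+25=s, o+25=n, y+25=x.

snx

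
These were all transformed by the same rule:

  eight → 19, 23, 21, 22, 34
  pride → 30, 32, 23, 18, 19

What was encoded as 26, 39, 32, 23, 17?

lyric

The number is (letter's place in the alphabet, a=1) + 14.
Reversing it on 26, 39, 32, 23, 17: 26→(26−14)÷1=12=l, 39→(39−14)÷1=25=y, 32→(32−14)÷1=18=r, 23→(23−14)÷1=9=i, 17→(17−14)÷1=3=c.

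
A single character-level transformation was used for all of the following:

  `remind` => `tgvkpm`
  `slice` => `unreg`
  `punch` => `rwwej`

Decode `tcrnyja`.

railway

Shifts by position in remind: pos 0: r→t (+2), pos 1: e→g (+2), pos 2: m→v (+9), pos 3: i→k (+2), pos 4: n→p (+2), pos 5: d→m (+9) — repeating every 3. It's a Vigenère-style cipher with numeric key [2,2,9]: position i shifts by key[i mod 3].
Reversing it on tcrnyja: t−2=r, c−2=a, r−9=i, n−2=l, y−2=w, j−9=a, a−2=y.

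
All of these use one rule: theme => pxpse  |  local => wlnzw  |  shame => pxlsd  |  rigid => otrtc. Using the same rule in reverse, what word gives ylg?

van

The output letters match the input read backwards, each shifted +11: theme reversed is emeht. Two steps: reverse the string, then apply a Caesar shift of +11.
Decoding ylg: shift back: y−11=n, l−11=a, g−11=v → nav; then reverse → van.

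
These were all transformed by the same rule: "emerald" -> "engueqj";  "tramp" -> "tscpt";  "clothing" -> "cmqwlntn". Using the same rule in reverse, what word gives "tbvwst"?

tattoo

In emerald: e→e is +0, m→n is +1, e→g is +2, r→u is +3 — the shift increases by 1 each position. Letter i (0-indexed) is shifted by i+0, so successive shifts are 0, 1, 2, ….
Reversing it on tbvwst: t−0=t, b−1=a, v−2=t, w−3=t, s−4=o, t−5=o.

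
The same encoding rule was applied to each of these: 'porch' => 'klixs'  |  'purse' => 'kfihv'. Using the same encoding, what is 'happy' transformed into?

Each pair mirrors across the alphabet (p↔k, o↔l, r↔i): positions sum to 25. Each letter is replaced by its mirror in the alphabet: a↔z, b↔y, c↔x, and so on (the Atbash cipher).
Applying it to happy: h↔s, a↔z, p↔k, p↔k, y↔b.

szkkb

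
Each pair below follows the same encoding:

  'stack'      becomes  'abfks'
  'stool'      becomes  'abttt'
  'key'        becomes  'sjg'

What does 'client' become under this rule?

ktnjvb

Vowels shift forward by 5 and consonants shift forward by 8.
Applying it to client: c(cons)+8=k, l(cons)+8=t, i(vowel)+5=n, e(vowel)+5=j, n(cons)+8=v, t(cons)+8=b.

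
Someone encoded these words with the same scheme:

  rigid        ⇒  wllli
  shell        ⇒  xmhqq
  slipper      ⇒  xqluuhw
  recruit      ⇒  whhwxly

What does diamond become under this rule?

Two shifts are in play — +3 for a/e/i/o/u, +5 for every other letter.
For diamond: d(cons)+5=i, i(vowel)+3=l, a(vowel)+3=d, m(cons)+5=r, o(vowel)+3=r, n(cons)+5=s, d(cons)+5=i.

ildrrsi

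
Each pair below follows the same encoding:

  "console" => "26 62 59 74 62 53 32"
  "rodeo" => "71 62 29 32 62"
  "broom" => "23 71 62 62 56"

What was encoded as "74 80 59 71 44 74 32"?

The formula is n = 3×(alphabet index, a=1) + 17.
Undoing it on 74 80 59 71 44 74 32: 74→(74−17)÷3=19=s, 80→(80−17)÷3=21=u, 59→(59−17)÷3=14=n, 71→(71−17)÷3=18=r, 44→(44−17)÷3=9=i, 74→(74−17)÷3=19=s, 32→(32−17)÷3=5=e.

sunrise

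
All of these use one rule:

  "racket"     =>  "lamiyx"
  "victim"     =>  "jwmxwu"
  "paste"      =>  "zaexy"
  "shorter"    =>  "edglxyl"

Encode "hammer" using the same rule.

r(17)→l(11) and a(0)→a(0) fit y≡19x+0 (mod 26); the inverse of 19 mod 26 is 11. Each letter's alphabet position (a=0..z=25) is mapped through 19·x+0 mod 26 — an affine cipher.
For hammer: h(7)→19·7+0≡3=d; a(0)→19·0+0≡0=a; m(12)→19·12+0≡20=u; m(12)→19·12+0≡20=u; e(4)→19·4+0≡24=y; r(17)→19·17+0≡11=l (all mod 26).

dauuyl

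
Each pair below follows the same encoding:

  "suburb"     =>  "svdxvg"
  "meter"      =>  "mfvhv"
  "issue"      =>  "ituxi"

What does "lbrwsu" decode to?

In suburb: s→s is +0, u→v is +1, b→d is +2, u→x is +3 — the shift increases by 1 each position. Each letter shifts forward by its position index (0, 1, 2, …) — the shift grows by one for each successive letter.
Decoding lbrwsu: l−0=l, b−1=a, r−2=p, w−3=t, s−4=o, u−5=p.

laptop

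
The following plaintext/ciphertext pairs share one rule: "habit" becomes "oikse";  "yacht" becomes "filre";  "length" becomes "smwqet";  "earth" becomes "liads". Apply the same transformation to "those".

In habit: h→o is +7, a→i is +8, b→k is +9, i→s is +10 — the shift increases by 1 each position. The shift increases by 1 at each position, starting from +7: 7, 8, 9, ….
On those: t+7=a, h+8=p, o+9=x, s+10=c, e+11=p.

apxcp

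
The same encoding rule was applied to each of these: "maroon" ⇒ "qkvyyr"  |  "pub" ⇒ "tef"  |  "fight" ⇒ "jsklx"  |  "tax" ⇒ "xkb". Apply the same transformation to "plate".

tpkxo

The shift depends on letter class: consonant m→q is +4, but vowel a→k is +10. Vowels shift forward by 10 and consonants shift forward by 4.
For plate: p(cons)+4=t, l(cons)+4=p, a(vowel)+10=k, t(cons)+4=x, e(vowel)+10=o.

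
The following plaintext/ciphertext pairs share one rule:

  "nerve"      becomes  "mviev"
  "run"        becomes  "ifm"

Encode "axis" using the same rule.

zcrh

This is the alphabet-reversal cipher (Atbash): a becomes z, b becomes y, etc.
On axis: a↔z, x↔c, i↔r, s↔h.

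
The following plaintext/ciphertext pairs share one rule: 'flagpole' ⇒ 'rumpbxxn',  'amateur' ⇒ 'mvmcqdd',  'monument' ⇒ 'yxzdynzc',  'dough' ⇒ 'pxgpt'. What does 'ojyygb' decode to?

campus

Shifts by position in flagpole: pos 0: f→r (+12), pos 1: l→u (+9), pos 2: a→m (+12), pos 3: g→p (+9) — repeating every 2. The shifts repeat in a cycle of length 2: positions 0,1,… shift by +12, +9, then the pattern repeats.
Decoding ojyygb: o−12=c, j−9=a, y−12=m, y−9=p, g−12=u, b−9=s.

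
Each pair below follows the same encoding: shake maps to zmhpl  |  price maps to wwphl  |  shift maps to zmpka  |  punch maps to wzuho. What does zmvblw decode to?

shower

Shifts by position in shake: pos 0: s→z (+7), pos 1: h→m (+5), pos 2: a→h (+7), pos 3: k→p (+5) — repeating every 2. The shifts repeat in a cycle of length 2: positions 0,1,… shift by +7, +5, then the pattern repeats.
Undoing it on zmvblw: z−7=s, m−5=h, v−7=o, b−5=w, l−7=e, w−5=r.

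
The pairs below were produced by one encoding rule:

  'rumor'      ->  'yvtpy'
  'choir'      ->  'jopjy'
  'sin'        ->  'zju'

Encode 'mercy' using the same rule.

Vowels shift forward by 1 and consonants shift forward by 7.
Applying it to mercy: m(cons)+7=t, e(vowel)+1=f, r(cons)+7=y, c(cons)+7=j, y(cons)+7=f.

tfyjf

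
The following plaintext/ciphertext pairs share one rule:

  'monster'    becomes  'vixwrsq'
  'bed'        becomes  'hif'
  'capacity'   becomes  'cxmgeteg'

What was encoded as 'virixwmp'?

listener

The output letters match the input read backwards, each shifted +4: monster reversed is retsnom. The word is reversed, then every letter is shifted forward by 4.
Decoding virixwmp: shift back: v−4=r, i−4=e, r−4=n, i−4=e, x−4=t, w−4=s, m−4=i, p−4=l → renetsil; then reverse → listener.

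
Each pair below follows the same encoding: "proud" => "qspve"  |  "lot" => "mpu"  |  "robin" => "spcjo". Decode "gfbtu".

Compare letters: p→q is +1, r→s is +1, o→p is +1 — a constant shift. Each letter is shifted forward by 1 in the alphabet (a Caesar shift of +1).
Undoing it on gfbtu: g−1=f, f−1=e, b−1=a, t−1=s, u−1=t.

feast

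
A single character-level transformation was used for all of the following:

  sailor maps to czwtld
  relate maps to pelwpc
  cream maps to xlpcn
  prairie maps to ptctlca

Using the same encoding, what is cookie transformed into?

ptvzzn

The output letters match the input read backwards, each shifted +11: sailor reversed is rolias. The word is reversed, then every letter is shifted forward by 11.
On cookie: reverse → eikooc; then shift: e+11=p, i+11=t, k+11=v, o+11=z, o+11=z, c+11=n.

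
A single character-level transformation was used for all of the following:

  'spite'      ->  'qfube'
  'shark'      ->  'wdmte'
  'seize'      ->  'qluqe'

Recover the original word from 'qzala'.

The output letters match the input read backwards, each shifted +12: spite reversed is etips. Two steps: reverse the string, then apply a Caesar shift of +12.
Decoding qzala: shift back: q−12=e, z−12=n, a−12=o, l−12=z, a−12=o → enozo; then reverse → ozone.

ozone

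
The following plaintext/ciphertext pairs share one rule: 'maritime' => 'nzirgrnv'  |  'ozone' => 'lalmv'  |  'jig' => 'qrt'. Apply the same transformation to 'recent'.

ivxvmg

Each pair mirrors across the alphabet (m↔n, a↔z, r↔i): positions sum to 25. This is the alphabet-reversal cipher (Atbash): a becomes z, b becomes y, etc.
For recent: r↔i, e↔v, c↔x, e↔v, n↔m, t↔g.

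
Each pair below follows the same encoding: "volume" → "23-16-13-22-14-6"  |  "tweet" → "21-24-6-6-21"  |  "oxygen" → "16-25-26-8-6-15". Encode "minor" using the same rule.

14-10-15-16-19

v is letter #22 and maps to 23: an offset of 1. The number is (letter's place in the alphabet, a=1) + 1.
Applying it to minor: m=13→14, i=9→10, n=14→15, o=15→16, r=18→19.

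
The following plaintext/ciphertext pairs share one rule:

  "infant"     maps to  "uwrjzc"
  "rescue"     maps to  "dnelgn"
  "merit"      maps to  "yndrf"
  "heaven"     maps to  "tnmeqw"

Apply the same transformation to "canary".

A repeating key of period 2 is used — shifts +12, +9 over and over.
On canary: c+12=o, a+9=j, n+12=z, a+9=j, r+12=d, y+9=h.

ojzjdh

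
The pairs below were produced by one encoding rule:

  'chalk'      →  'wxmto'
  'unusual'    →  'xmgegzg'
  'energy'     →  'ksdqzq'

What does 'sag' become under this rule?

Two steps: reverse the string, then apply a Caesar shift of +12.
For sag: reverse → gas; then shift: g+12=s, a+12=m, s+12=e.

sme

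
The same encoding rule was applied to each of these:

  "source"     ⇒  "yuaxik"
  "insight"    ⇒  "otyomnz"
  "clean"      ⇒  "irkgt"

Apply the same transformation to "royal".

xuegr

Compare letters: s→y is +6, o→u is +6, u→a is +6 — a constant shift. Each letter is shifted forward by 6 in the alphabet (a Caesar shift of +6).
Applying it to royal: r+6=x, o+6=u, y+6=e, a+6=g, l+6=r.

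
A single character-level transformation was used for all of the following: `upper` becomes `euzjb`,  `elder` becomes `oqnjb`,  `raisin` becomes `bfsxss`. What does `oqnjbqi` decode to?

Shifts by position in upper: pos 0: u→e (+10), pos 1: p→u (+5), pos 2: p→z (+10), pos 3: e→j (+5) — repeating every 2. It's a Vigenère-style cipher with numeric key [10,5]: position i shifts by key[i mod 2].
Reversing it on oqnjbqi: o−10=e, q−5=l, n−10=d, j−5=e, b−10=r, q−5=l, i−10=y.

elderly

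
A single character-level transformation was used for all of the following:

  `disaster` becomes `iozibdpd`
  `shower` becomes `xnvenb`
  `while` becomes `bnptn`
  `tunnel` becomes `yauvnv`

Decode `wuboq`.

rough

The shift increases by 1 at each position, starting from +5: 5, 6, 7, ….
Decoding wuboq: w−5=r, u−6=o, b−7=u, o−8=g, q−9=h.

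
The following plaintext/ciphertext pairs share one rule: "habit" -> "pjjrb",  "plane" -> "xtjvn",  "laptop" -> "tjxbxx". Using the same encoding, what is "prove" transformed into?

xzxdn

The shift depends on letter class: consonant h→p is +8, but vowel a→j is +9. The rule splits by letter class: vowels +9, consonants +8.
For prove: p(cons)+8=x, r(cons)+8=z, o(vowel)+9=x, v(cons)+8=d, e(vowel)+9=n.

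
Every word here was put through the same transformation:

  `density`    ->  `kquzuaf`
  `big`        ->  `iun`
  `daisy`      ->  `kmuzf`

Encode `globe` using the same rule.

nsaiq

The shift depends on letter class: consonant d→k is +7, but vowel e→q is +12. Two shifts are in play — +12 for a/e/i/o/u, +7 for every other letter.
For globe: g(cons)+7=n, l(cons)+7=s, o(vowel)+12=a, b(cons)+7=i, e(vowel)+12=q.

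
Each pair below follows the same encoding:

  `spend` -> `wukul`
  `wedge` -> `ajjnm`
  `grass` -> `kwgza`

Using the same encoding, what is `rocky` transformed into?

In spend: s→w is +4, p→u is +5, e→k is +6, n→u is +7 — the shift increases by 1 each position. The shift increases by 1 at each position, starting from +4: 4, 5, 6, ….
On rocky: r+4=v, o+5=t, c+6=i, k+7=r, y+8=g.

vtirg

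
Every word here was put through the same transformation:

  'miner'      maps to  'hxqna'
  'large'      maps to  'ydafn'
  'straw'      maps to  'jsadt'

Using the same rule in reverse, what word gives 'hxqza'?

minor

m(12)→h(7) and i(8)→x(23) fit y≡9x+3 (mod 26); the inverse of 9 mod 26 is 3. Each letter's alphabet position (a=0..z=25) is mapped through 9·x+3 mod 26 — an affine cipher.
Reversing it on hxqza: h(7)→3·(7−3)≡12=m; x(23)→3·(23−3)≡8=i; q(16)→3·(16−3)≡13=n; z(25)→3·(25−3)≡14=o; a(0)→3·(0−3)≡17=r (all mod 26).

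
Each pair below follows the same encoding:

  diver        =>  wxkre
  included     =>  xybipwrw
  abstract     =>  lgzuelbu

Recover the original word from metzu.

frost

d(3)→w(22) and i(8)→x(23) fit y≡21x+11 (mod 26); the inverse of 21 mod 26 is 5. Each letter's alphabet position (a=0..z=25) is mapped through 21·x+11 mod 26 — an affine cipher.
Undoing it on metzu: m(12)→5·(12−11)≡5=f; e(4)→5·(4−11)≡17=r; t(19)→5·(19−11)≡14=o; z(25)→5·(25−11)≡18=s; u(20)→5·(20−11)≡19=t (all mod 26).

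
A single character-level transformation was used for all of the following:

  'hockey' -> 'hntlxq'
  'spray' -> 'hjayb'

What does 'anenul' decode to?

clever

The output letters match the input read backwards, each shifted +9: hockey reversed is yekcoh. Two steps: reverse the string, then apply a Caesar shift of +9.
Reversing it on anenul: shift back: a−9=r, n−9=e, e−9=v, n−9=e, u−9=l, l−9=c → revelc; then reverse → clever.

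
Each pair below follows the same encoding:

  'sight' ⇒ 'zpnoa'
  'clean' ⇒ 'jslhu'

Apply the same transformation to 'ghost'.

novza

Compare letters: s→z is +7, i→p is +7, g→n is +7 — a constant shift. This is a Caesar cipher with shift 7.
On ghost: g+7=n, h+7=o, o+7=v, s+7=z, t+7=a.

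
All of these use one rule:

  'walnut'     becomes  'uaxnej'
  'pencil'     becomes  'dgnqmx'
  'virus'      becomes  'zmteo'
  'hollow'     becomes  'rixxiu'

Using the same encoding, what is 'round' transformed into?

This is an affine cipher: with a=0,…,z=25, each position x becomes (21x+0) mod 26.
For round: r(17)→21·17+0≡19=t; o(14)→21·14+0≡8=i; u(20)→21·20+0≡4=e; n(13)→21·13+0≡13=n; d(3)→21·3+0≡11=l (all mod 26).

tienl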